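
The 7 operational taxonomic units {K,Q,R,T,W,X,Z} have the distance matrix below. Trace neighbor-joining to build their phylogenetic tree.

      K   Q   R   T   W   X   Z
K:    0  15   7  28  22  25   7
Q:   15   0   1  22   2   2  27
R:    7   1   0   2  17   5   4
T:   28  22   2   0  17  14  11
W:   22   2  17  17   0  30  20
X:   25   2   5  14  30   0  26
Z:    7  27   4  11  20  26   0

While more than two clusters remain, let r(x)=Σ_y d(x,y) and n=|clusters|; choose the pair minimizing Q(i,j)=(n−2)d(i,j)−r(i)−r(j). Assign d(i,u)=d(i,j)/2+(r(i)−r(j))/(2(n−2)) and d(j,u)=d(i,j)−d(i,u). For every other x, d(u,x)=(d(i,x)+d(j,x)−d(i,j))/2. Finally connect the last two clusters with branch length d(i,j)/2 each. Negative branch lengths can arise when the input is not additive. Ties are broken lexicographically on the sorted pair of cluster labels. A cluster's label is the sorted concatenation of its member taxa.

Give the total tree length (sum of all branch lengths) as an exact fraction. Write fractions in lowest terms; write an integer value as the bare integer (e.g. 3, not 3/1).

585/16

1. join Q+W (d=2, Q=-167) ⇒ QW; edges |Q|=-29/10, |W|=49/10
  updated: d(K,QW)=35/2, d(QW,R)=8, d(QW,T)=37/2, d(QW,X)=15, d(QW,Z)=45/2
2. join K+Z (d=7, Q=-127) ⇒ KZ; edges |K|=21/4, |Z|=7/4
  updated: d(KZ,QW)=33/2, d(KZ,R)=2, d(KZ,T)=16, d(KZ,X)=22
3. join QW+X (d=15, Q=-69) ⇒ QWX; edges |QW|=47/6, |X|=43/6
  updated: d(KZ,QWX)=47/4, d(QWX,R)=-1, d(QWX,T)=35/4
4. join KZ+R (d=2, Q=-115/4) ⇒ KRZ; edges |KZ|=123/16, |R|=-91/16
  updated: d(KRZ,QWX)=35/8, d(KRZ,T)=8
5. join KRZ+QWX (d=35/8, Q=-169/8) ⇒ KQRWXZ; edges |KRZ|=29/16, |QWX|=41/16
  updated: d(KQRWXZ,T)=99/16
6. join KQRWXZ+T (d=99/16) ⇒ KQRTWXZ; edges |KQRWXZ|=99/32, |T|=99/32
final tree: ((((K:21/4,Z:7/4):123/16,R:-91/16):29/16,((Q:-29/10,W:49/10):47/6,X:43/6):41/16):99/32,T:99/32)
total length: 585/16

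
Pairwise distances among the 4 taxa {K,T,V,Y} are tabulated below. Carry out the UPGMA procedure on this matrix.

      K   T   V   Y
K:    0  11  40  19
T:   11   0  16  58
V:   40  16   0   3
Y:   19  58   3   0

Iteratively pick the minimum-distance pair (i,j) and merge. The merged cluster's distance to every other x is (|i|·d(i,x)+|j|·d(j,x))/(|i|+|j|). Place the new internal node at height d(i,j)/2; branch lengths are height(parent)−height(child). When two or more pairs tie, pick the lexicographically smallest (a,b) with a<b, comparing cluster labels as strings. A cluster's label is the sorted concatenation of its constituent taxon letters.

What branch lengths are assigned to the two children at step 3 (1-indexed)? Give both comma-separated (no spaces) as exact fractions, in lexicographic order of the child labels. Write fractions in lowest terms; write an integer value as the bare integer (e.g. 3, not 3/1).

iteration 1: select V,Y (d=3); attach at lengths (3/2, 3/2); label the merged cluster VY
  updated: d(K,VY)=59/2, d(T,VY)=37
iteration 2: select K,T (d=11); attach at lengths (11/2, 11/2); label the merged cluster KT
  updated: d(KT,VY)=133/4
iteration 3: select KT,VY (d=133/4); attach at lengths (89/8, 121/8); label the merged cluster KTVY
final tree: ((K:11/2,T:11/2):89/8,(V:3/2,Y:3/2):121/8)
total length: 161/4

89/8,121/8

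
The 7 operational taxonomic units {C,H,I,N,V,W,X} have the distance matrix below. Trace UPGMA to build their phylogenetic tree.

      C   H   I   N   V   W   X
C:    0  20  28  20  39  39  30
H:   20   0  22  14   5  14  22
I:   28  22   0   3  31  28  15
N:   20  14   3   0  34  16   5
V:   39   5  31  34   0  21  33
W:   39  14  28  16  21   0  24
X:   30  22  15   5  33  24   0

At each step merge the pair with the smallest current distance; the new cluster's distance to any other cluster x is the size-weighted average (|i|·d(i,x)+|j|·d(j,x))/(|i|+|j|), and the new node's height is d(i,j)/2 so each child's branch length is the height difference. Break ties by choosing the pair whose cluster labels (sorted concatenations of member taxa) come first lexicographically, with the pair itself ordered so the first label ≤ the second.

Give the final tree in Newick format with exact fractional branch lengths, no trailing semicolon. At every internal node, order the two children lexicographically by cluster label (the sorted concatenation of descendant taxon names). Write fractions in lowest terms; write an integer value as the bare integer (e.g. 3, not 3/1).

(C:44/3,(((H:5/2,V:5/2):25/4,W:35/4):133/36,((I:3/2,N:3/2):7/2,X:5):67/9):20/9)

1. join I+N (d=3) ⇒ IN; edges |I|=3/2, |N|=3/2
  updated: d(C,IN)=24, d(H,IN)=18, d(IN,V)=65/2, d(IN,W)=22, d(IN,X)=10
2. join H+V (d=5) ⇒ HV; edges |H|=5/2, |V|=5/2
  updated: d(C,HV)=59/2, d(HV,IN)=101/4, d(HV,W)=35/2, d(HV,X)=55/2
3. join IN+X (d=10) ⇒ INX; edges |IN|=7/2, |X|=5
  updated: d(C,INX)=26, d(HV,INX)=26, d(INX,W)=68/3
4. join HV+W (d=35/2) ⇒ HVW; edges |HV|=25/4, |W|=35/4
  updated: d(C,HVW)=98/3, d(HVW,INX)=224/9
5. join HVW+INX (d=224/9) ⇒ HINVWX; edges |HVW|=133/36, |INX|=67/9
  updated: d(C,HINVWX)=88/3
6. join C+HINVWX (d=88/3) ⇒ CHINVWX; edges |C|=44/3, |HINVWX|=20/9
final tree: (C:44/3,(((H:5/2,V:5/2):25/4,W:35/4):133/36,((I:3/2,N:3/2):7/2,X:5):67/9):20/9)
total length: 2143/36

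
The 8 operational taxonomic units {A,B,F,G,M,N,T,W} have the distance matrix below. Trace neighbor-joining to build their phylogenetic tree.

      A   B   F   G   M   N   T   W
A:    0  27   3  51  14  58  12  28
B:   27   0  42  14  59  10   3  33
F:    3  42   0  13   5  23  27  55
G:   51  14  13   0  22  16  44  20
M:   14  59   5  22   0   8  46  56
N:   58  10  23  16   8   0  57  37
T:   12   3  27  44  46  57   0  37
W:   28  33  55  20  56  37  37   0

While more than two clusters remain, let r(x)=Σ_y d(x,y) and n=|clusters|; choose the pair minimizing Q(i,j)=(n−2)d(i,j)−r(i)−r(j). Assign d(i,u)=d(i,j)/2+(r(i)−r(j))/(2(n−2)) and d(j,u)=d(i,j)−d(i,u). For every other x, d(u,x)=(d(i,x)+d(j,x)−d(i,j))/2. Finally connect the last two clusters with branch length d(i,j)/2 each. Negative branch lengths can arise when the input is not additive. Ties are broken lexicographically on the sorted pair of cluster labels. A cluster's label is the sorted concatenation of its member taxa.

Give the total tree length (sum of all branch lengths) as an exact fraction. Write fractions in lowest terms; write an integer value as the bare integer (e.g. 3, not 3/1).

643/8

1. join B+T (d=3, Q=-396) ⇒ BT; edges |B|=-5/3, |T|=14/3
  updated: d(A,BT)=18, d(BT,F)=33, d(BT,G)=55/2, d(BT,M)=51, d(BT,N)=32, d(BT,W)=67/2
2. join M+N (d=8, Q=-290) ⇒ MN; edges |M|=11/5, |N|=29/5
  updated: d(A,MN)=32, d(BT,MN)=75/2, d(F,MN)=10, d(G,MN)=15, d(MN,W)=85/2
3. join A+F (d=3, Q=-234) ⇒ AF; edges |A|=15/4, |F|=-3/4
  updated: d(AF,BT)=24, d(AF,G)=61/2, d(AF,MN)=39/2, d(AF,W)=40
4. join AF+MN (d=39/2, Q=-170) ⇒ AFMN; edges |AF|=29/3, |MN|=59/6
  updated: d(AFMN,BT)=21, d(AFMN,G)=13, d(AFMN,W)=63/2
5. join AFMN+BT (d=21, Q=-211/2) ⇒ ABFMNT; edges |AFMN|=51/8, |BT|=117/8
  updated: d(ABFMNT,G)=39/4, d(ABFMNT,W)=22
6. join ABFMNT+G (d=39/4, Q=-207/4) ⇒ ABFGMNT; edges |ABFMNT|=47/8, |G|=31/8
  updated: d(ABFGMNT,W)=129/8
7. join ABFGMNT+W (d=129/8) ⇒ ABFGMNTW; edges |ABFGMNT|=129/16, |W|=129/16
final tree: (((((A:15/4,F:-3/4):29/3,(M:11/5,N:29/5):59/6):51/8,(B:-5/3,T:14/3):117/8):47/8,G:31/8):129/16,W:129/16)
total length: 643/8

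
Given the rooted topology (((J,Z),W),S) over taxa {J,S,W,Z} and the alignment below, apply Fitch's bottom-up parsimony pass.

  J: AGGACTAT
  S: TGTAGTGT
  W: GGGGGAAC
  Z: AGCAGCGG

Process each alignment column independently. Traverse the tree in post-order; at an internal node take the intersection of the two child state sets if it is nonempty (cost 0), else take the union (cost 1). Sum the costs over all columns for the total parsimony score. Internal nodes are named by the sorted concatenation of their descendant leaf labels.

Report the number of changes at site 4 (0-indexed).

1

JZ@0: {A} ∩ {A} = {A} (intersection, +0)
JWZ@0: {A} ∪ {G} = {A,G} (union, +1)
JSWZ@0: {A,G} ∪ {T} = {A,G,T} (union, +1)
JZ@1: {G} ∩ {G} = {G} (intersection, +0)
JWZ@1: {G} ∩ {G} = {G} (intersection, +0)
JSWZ@1: {G} ∩ {G} = {G} (intersection, +0)
JZ@2: {G} ∪ {C} = {C,G} (union, +1)
JWZ@2: {C,G} ∩ {G} = {G} (intersection, +0)
JSWZ@2: {G} ∪ {T} = {G,T} (union, +1)
JZ@3: {A} ∩ {A} = {A} (intersection, +0)
JWZ@3: {A} ∪ {G} = {A,G} (union, +1)
JSWZ@3: {A,G} ∩ {A} = {A} (intersection, +0)
JZ@4: {C} ∪ {G} = {C,G} (union, +1)
JWZ@4: {C,G} ∩ {G} = {G} (intersection, +0)
JSWZ@4: {G} ∩ {G} = {G} (intersection, +0)
JZ@5: {T} ∪ {C} = {C,T} (union, +1)
JWZ@5: {C,T} ∪ {A} = {A,C,T} (union, +1)
JSWZ@5: {A,C,T} ∩ {T} = {T} (intersection, +0)
JZ@6: {A} ∪ {G} = {A,G} (union, +1)
JWZ@6: {A,G} ∩ {A} = {A} (intersection, +0)
JSWZ@6: {A} ∪ {G} = {A,G} (union, +1)
JZ@7: {T} ∪ {G} = {G,T} (union, +1)
JWZ@7: {G,T} ∪ {C} = {C,G,T} (union, +1)
JSWZ@7: {C,G,T} ∩ {T} = {T} (intersection, +0)
per-site changes: [2, 0, 2, 1, 1, 2, 2, 2]; total = 12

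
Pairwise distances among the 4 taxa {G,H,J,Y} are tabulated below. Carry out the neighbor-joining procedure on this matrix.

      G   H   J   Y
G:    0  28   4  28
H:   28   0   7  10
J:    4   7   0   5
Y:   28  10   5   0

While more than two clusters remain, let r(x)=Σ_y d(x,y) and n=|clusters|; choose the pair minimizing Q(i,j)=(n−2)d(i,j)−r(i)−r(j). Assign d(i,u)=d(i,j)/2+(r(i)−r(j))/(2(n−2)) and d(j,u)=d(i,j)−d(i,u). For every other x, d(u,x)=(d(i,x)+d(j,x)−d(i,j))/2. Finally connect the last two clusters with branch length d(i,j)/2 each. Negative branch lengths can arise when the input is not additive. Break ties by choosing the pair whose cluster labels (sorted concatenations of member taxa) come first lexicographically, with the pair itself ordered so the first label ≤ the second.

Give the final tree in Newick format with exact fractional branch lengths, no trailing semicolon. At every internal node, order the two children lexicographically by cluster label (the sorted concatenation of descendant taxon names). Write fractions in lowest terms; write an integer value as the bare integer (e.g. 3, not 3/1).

(((G:13,J:-9):10,H:11/2):9/4,Y:9/4)

1. join G+J (d=4, Q=-68) ⇒ GJ; edges |G|=13, |J|=-9
  updated: d(GJ,H)=31/2, d(GJ,Y)=29/2
2. join GJ+H (d=31/2, Q=-40) ⇒ GHJ; edges |GJ|=10, |H|=11/2
  updated: d(GHJ,Y)=9/2
3. join GHJ+Y (d=9/2) ⇒ GHJY; edges |GHJ|=9/4, |Y|=9/4
final tree: (((G:13,J:-9):10,H:11/2):9/4,Y:9/4)
total length: 24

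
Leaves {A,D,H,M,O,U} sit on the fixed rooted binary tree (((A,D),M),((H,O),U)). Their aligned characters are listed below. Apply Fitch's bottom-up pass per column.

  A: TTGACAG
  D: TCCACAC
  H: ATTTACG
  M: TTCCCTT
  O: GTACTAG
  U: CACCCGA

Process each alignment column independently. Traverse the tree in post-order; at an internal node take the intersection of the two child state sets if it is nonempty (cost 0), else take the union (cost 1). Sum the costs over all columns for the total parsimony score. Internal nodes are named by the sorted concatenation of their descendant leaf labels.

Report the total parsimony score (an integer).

18

AD@0: {T} ∩ {T} = {T} (intersection, +0)
ADM@0: {T} ∩ {T} = {T} (intersection, +0)
HO@0: {A} ∪ {G} = {A,G} (union, +1)
HOU@0: {A,G} ∪ {C} = {A,C,G} (union, +1)
ADHMOU@0: {T} ∪ {A,C,G} = {A,C,G,T} (union, +1)
AD@1: {T} ∪ {C} = {C,T} (union, +1)
ADM@1: {C,T} ∩ {T} = {T} (intersection, +0)
HO@1: {T} ∩ {T} = {T} (intersection, +0)
HOU@1: {T} ∪ {A} = {A,T} (union, +1)
ADHMOU@1: {T} ∩ {A,T} = {T} (intersection, +0)
AD@2: {G} ∪ {C} = {C,G} (union, +1)
ADM@2: {C,G} ∩ {C} = {C} (intersection, +0)
HO@2: {T} ∪ {A} = {A,T} (union, +1)
HOU@2: {A,T} ∪ {C} = {A,C,T} (union, +1)
ADHMOU@2: {C} ∩ {A,C,T} = {C} (intersection, +0)
AD@3: {A} ∩ {A} = {A} (intersection, +0)
ADM@3: {A} ∪ {C} = {A,C} (union, +1)
HO@3: {T} ∪ {C} = {C,T} (union, +1)
HOU@3: {C,T} ∩ {C} = {C} (intersection, +0)
ADHMOU@3: {A,C} ∩ {C} = {C} (intersection, +0)
AD@4: {C} ∩ {C} = {C} (intersection, +0)
ADM@4: {C} ∩ {C} = {C} (intersection, +0)
HO@4: {A} ∪ {T} = {A,T} (union, +1)
HOU@4: {A,T} ∪ {C} = {A,C,T} (union, +1)
ADHMOU@4: {C} ∩ {A,C,T} = {C} (intersection, +0)
AD@5: {A} ∩ {A} = {A} (intersection, +0)
ADM@5: {A} ∪ {T} = {A,T} (union, +1)
HO@5: {C} ∪ {A} = {A,C} (union, +1)
HOU@5: {A,C} ∪ {G} = {A,C,G} (union, +1)
ADHMOU@5: {A,T} ∩ {A,C,G} = {A} (intersection, +0)
AD@6: {G} ∪ {C} = {C,G} (union, +1)
ADM@6: {C,G} ∪ {T} = {C,G,T} (union, +1)
HO@6: {G} ∩ {G} = {G} (intersection, +0)
HOU@6: {G} ∪ {A} = {A,G} (union, +1)
ADHMOU@6: {C,G,T} ∩ {A,G} = {G} (intersection, +0)
per-site changes: [3, 2, 3, 2, 2, 3, 3]; total = 18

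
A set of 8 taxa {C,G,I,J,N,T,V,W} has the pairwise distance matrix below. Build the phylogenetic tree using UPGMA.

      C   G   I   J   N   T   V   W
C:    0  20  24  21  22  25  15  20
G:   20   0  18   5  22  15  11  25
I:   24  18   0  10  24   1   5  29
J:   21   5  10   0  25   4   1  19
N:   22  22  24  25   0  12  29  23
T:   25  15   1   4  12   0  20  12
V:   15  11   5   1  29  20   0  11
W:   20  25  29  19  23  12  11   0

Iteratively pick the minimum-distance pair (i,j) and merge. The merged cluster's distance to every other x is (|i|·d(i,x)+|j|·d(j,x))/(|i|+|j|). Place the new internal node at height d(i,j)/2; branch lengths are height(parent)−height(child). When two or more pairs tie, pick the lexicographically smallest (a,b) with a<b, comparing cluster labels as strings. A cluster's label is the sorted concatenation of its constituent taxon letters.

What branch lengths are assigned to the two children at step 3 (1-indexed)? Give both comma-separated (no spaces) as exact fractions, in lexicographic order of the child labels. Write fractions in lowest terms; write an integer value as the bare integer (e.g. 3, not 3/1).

step 1: merge (I,T) at d=1; branch lengths I→1/2, T→1/2; new cluster IT
  updated: d(C,IT)=49/2, d(G,IT)=33/2, d(IT,J)=7, d(IT,N)=18, d(IT,V)=25/2, d(IT,W)=41/2
step 2: merge (J,V) at d=1; branch lengths J→1/2, V→1/2; new cluster JV
  updated: d(C,JV)=18, d(G,JV)=8, d(IT,JV)=39/4, d(JV,N)=27, d(JV,W)=15
step 3: merge (G,JV) at d=8; branch lengths G→4, JV→7/2; new cluster GJV
  updated: d(C,GJV)=56/3, d(GJV,IT)=12, d(GJV,N)=76/3, d(GJV,W)=55/3
step 4: merge (GJV,IT) at d=12; branch lengths GJV→2, IT→11/2; new cluster GIJTV
  updated: d(C,GIJTV)=21, d(GIJTV,N)=112/5, d(GIJTV,W)=96/5
step 5: merge (GIJTV,W) at d=96/5; branch lengths GIJTV→18/5, W→48/5; new cluster GIJTVW
  updated: d(C,GIJTVW)=125/6, d(GIJTVW,N)=45/2
step 6: merge (C,GIJTVW) at d=125/6; branch lengths C→125/12, GIJTVW→49/60; new cluster CGIJTVW
  updated: d(CGIJTVW,N)=157/7
step 7: merge (CGIJTVW,N) at d=157/7; branch lengths CGIJTVW→67/84, N→157/14; new cluster CGIJNTVW
final tree: ((C:125/12,(((G:4,(J:1/2,V:1/2):7/2):2,(I:1/2,T:1/2):11/2):18/5,W:48/5):49/60):67/84,N:157/14)
total length: 22447/420

4,7/2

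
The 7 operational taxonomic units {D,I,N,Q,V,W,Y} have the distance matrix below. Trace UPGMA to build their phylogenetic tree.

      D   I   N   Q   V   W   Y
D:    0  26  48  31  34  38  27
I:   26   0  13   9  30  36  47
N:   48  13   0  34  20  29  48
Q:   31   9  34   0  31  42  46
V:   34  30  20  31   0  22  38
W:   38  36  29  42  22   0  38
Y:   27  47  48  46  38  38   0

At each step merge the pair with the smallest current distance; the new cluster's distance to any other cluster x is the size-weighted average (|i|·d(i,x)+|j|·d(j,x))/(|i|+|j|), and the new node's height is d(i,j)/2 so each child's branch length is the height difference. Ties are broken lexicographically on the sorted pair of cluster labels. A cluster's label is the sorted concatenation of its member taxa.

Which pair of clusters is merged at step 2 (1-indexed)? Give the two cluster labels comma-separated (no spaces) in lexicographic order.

N,V

1. join I+Q (d=9) ⇒ IQ; edges |I|=9/2, |Q|=9/2
  updated: d(D,IQ)=57/2, d(IQ,N)=47/2, d(IQ,V)=61/2, d(IQ,W)=39, d(IQ,Y)=93/2
2. join N+V (d=20) ⇒ NV; edges |N|=10, |V|=10
  updated: d(D,NV)=41, d(IQ,NV)=27, d(NV,W)=51/2, d(NV,Y)=43
3. join NV+W (d=51/2) ⇒ NVW; edges |NV|=11/4, |W|=51/4
  updated: d(D,NVW)=40, d(IQ,NVW)=31, d(NVW,Y)=124/3
4. join D+Y (d=27) ⇒ DY; edges |D|=27/2, |Y|=27/2
  updated: d(DY,IQ)=75/2, d(DY,NVW)=122/3
5. join IQ+NVW (d=31) ⇒ INQVW; edges |IQ|=11, |NVW|=11/4
  updated: d(DY,INQVW)=197/5
6. join DY+INQVW (d=197/5) ⇒ DINQVWY; edges |DY|=31/5, |INQVW|=21/5
final tree: ((D:27/2,Y:27/2):31/5,((I:9/2,Q:9/2):11,((N:10,V:10):11/4,W:51/4):11/4):21/5)
total length: 1913/20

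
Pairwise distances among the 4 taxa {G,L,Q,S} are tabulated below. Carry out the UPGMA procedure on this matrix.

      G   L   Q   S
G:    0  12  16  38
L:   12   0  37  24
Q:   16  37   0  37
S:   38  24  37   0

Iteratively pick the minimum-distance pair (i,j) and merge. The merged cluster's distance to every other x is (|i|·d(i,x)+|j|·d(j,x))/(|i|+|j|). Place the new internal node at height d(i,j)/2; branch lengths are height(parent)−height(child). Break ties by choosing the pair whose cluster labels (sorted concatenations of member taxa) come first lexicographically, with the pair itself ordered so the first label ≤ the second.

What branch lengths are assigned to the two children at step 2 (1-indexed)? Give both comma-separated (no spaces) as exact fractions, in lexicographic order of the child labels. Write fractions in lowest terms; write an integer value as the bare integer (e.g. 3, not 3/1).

1. join G+L (d=12) ⇒ GL; edges |G|=6, |L|=6
  updated: d(GL,Q)=53/2, d(GL,S)=31
2. join GL+Q (d=53/2) ⇒ GLQ; edges |GL|=29/4, |Q|=53/4
  updated: d(GLQ,S)=33
3. join GLQ+S (d=33) ⇒ GLQS; edges |GLQ|=13/4, |S|=33/2
final tree: (((G:6,L:6):29/4,Q:53/4):13/4,S:33/2)
total length: 209/4

29/4,53/4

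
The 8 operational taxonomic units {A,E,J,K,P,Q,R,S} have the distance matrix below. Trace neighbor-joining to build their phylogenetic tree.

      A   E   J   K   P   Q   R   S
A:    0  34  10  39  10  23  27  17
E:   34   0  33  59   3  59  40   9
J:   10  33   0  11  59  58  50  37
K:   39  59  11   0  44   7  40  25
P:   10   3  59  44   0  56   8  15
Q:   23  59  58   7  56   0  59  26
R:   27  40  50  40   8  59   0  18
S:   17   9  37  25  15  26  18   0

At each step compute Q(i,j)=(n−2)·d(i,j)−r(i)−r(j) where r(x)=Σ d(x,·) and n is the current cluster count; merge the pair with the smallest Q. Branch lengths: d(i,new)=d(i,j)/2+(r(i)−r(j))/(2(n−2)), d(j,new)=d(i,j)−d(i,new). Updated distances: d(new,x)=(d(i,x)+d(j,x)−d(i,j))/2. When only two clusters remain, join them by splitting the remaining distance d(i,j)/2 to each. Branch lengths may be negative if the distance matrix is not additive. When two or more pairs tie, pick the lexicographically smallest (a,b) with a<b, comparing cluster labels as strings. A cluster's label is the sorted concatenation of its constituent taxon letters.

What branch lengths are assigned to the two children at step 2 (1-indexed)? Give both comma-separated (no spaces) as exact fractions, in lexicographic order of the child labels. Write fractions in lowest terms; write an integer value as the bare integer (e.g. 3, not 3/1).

24/5,-9/5

iteration 1: select K,Q (d=7, Q=-471); attach at lengths (-7/4, 35/4); label the merged cluster KQ
  updated: d(A,KQ)=55/2, d(E,KQ)=111/2, d(J,KQ)=31, d(KQ,P)=93/2, d(KQ,R)=46, d(KQ,S)=22
iteration 2: select E,P (d=3, Q=-301); attach at lengths (24/5, -9/5); label the merged cluster EP
  updated: d(A,EP)=41/2, d(EP,J)=89/2, d(EP,KQ)=99/2, d(EP,R)=45/2, d(EP,S)=21/2
iteration 3: select A,J (d=10, Q=-469/2); attach at lengths (-61/16, 221/16); label the merged cluster AJ
  updated: d(AJ,EP)=55/2, d(AJ,KQ)=97/4, d(AJ,R)=67/2, d(AJ,S)=22
iteration 4: select AJ,KQ (d=97/4, Q=-705/4); attach at lengths (51/8, 143/8); label the merged cluster AJKQ
  updated: d(AJKQ,EP)=211/8, d(AJKQ,R)=221/8, d(AJKQ,S)=79/8
iteration 5: select AJKQ,S (d=79/8, Q=-165/2); attach at lengths (181/16, -23/16); label the merged cluster AJKQS
  updated: d(AJKQS,EP)=27/2, d(AJKQS,R)=143/8
iteration 6: select AJKQS,EP (d=27/2, Q=-431/8); attach at lengths (71/16, 145/16); label the merged cluster AEJKPQS
  updated: d(AEJKPQS,R)=215/16
iteration 7: select AEJKPQS,R (d=215/16); attach at lengths (215/32, 215/32); label the merged cluster AEJKPQRS
final tree: (((((A:-61/16,J:221/16):51/8,(K:-7/4,Q:35/4):143/8):181/16,S:-23/16):71/16,(E:24/5,P:-9/5):145/16):215/32,R:215/32)
total length: 1297/16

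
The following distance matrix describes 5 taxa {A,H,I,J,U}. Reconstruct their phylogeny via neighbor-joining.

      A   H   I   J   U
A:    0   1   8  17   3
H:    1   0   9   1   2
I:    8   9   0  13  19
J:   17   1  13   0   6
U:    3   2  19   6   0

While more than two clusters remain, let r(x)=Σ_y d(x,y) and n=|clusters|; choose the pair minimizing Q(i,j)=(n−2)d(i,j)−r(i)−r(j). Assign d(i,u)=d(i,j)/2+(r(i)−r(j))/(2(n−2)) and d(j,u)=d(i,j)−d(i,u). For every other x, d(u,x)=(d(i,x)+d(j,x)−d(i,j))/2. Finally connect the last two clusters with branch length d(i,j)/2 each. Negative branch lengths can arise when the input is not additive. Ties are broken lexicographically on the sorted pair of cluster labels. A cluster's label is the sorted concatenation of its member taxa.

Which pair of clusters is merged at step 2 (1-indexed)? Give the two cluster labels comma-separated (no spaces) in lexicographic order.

1. join A+I (d=8, Q=-54) ⇒ AI; edges |A|=2/3, |I|=22/3
  updated: d(AI,H)=1, d(AI,J)=11, d(AI,U)=7
2. join AI+H (d=1, Q=-21) ⇒ AHI; edges |AI|=17/4, |H|=-13/4
  updated: d(AHI,J)=11/2, d(AHI,U)=4
3. join AHI+J (d=11/2, Q=-31/2) ⇒ AHIJ; edges |AHI|=7/4, |J|=15/4
  updated: d(AHIJ,U)=9/4
4. join AHIJ+U (d=9/4) ⇒ AHIJU; edges |AHIJ|=9/8, |U|=9/8
final tree: ((((A:2/3,I:22/3):17/4,H:-13/4):7/4,J:15/4):9/8,U:9/8)
total length: 67/4

AI,H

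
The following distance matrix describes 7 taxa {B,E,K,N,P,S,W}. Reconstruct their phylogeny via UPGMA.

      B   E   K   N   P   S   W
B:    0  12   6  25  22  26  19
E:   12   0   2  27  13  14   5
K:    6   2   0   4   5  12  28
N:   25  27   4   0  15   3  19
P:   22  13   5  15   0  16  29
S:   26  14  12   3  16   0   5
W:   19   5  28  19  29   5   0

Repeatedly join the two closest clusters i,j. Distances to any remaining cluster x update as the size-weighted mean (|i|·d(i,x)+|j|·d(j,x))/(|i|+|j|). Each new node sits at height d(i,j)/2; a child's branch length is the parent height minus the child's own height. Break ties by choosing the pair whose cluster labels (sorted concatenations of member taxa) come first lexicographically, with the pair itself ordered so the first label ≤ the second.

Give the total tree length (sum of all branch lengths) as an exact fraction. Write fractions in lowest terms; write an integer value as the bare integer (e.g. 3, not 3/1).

38

iteration 1: select E,K (d=2); attach at lengths (1, 1); label the merged cluster EK
  updated: d(B,EK)=9, d(EK,N)=31/2, d(EK,P)=9, d(EK,S)=13, d(EK,W)=33/2
iteration 2: select N,S (d=3); attach at lengths (3/2, 3/2); label the merged cluster NS
  updated: d(B,NS)=51/2, d(EK,NS)=57/4, d(NS,P)=31/2, d(NS,W)=12
iteration 3: select B,EK (d=9); attach at lengths (9/2, 7/2); label the merged cluster BEK
  updated: d(BEK,NS)=18, d(BEK,P)=40/3, d(BEK,W)=52/3
iteration 4: select NS,W (d=12); attach at lengths (9/2, 6); label the merged cluster NSW
  updated: d(BEK,NSW)=160/9, d(NSW,P)=20
iteration 5: select BEK,P (d=40/3); attach at lengths (13/6, 20/3); label the merged cluster BEKP
  updated: d(BEKP,NSW)=55/3
iteration 6: select BEKP,NSW (d=55/3); attach at lengths (5/2, 19/6); label the merged cluster BEKNPSW
final tree: (((B:9/2,(E:1,K:1):7/2):13/6,P:20/3):5/2,((N:3/2,S:3/2):9/2,W:6):19/6)
total length: 38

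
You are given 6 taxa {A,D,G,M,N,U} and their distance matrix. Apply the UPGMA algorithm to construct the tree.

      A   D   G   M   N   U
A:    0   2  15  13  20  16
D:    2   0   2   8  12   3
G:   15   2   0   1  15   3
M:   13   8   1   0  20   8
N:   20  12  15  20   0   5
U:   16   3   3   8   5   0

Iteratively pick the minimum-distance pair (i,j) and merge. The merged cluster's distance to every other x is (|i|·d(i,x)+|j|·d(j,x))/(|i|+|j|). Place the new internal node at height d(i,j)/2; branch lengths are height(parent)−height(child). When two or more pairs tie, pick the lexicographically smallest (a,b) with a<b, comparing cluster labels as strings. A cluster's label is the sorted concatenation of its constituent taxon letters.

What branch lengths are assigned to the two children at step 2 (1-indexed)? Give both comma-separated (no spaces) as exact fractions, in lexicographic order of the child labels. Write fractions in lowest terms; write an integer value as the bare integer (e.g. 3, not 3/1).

1. join G+M (d=1) ⇒ GM; edges |G|=1/2, |M|=1/2
  updated: d(A,GM)=14, d(D,GM)=5, d(GM,N)=35/2, d(GM,U)=11/2
2. join A+D (d=2) ⇒ AD; edges |A|=1, |D|=1
  updated: d(AD,GM)=19/2, d(AD,N)=16, d(AD,U)=19/2
3. join N+U (d=5) ⇒ NU; edges |N|=5/2, |U|=5/2
  updated: d(AD,NU)=51/4, d(GM,NU)=23/2
4. join AD+GM (d=19/2) ⇒ ADGM; edges |AD|=15/4, |GM|=17/4
  updated: d(ADGM,NU)=97/8
5. join ADGM+NU (d=97/8) ⇒ ADGMNU; edges |ADGM|=21/16, |NU|=57/16
final tree: (((A:1,D:1):15/4,(G:1/2,M:1/2):17/4):21/16,(N:5/2,U:5/2):57/16)
total length: 167/8

1,1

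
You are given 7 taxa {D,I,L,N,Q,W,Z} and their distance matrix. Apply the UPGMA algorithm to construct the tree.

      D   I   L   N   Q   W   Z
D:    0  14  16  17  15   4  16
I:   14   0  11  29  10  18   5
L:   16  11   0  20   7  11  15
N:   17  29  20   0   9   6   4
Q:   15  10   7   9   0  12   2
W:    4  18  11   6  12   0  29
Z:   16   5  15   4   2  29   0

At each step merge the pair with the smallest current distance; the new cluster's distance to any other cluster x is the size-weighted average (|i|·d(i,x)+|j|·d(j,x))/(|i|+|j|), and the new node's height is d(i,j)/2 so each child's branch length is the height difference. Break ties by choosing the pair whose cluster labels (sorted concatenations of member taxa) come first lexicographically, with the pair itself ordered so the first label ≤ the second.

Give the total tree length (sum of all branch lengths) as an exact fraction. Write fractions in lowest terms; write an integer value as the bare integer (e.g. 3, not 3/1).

2059/60

step 1: merge (Q,Z) at d=2; branch lengths Q→1, Z→1; new cluster QZ
  updated: d(D,QZ)=31/2, d(I,QZ)=15/2, d(L,QZ)=11, d(N,QZ)=13/2, d(QZ,W)=41/2
step 2: merge (D,W) at d=4; branch lengths D→2, W→2; new cluster DW
  updated: d(DW,I)=16, d(DW,L)=27/2, d(DW,N)=23/2, d(DW,QZ)=18
step 3: merge (N,QZ) at d=13/2; branch lengths N→13/4, QZ→9/4; new cluster NQZ
  updated: d(DW,NQZ)=95/6, d(I,NQZ)=44/3, d(L,NQZ)=14
step 4: merge (I,L) at d=11; branch lengths I→11/2, L→11/2; new cluster IL
  updated: d(DW,IL)=59/4, d(IL,NQZ)=43/3
step 5: merge (IL,NQZ) at d=43/3; branch lengths IL→5/3, NQZ→47/12; new cluster ILNQZ
  updated: d(DW,ILNQZ)=77/5
step 6: merge (DW,ILNQZ) at d=77/5; branch lengths DW→57/10, ILNQZ→8/15; new cluster DILNQWZ
final tree: ((D:2,W:2):57/10,((I:11/2,L:11/2):5/3,(N:13/4,(Q:1,Z:1):9/4):47/12):8/15)
total length: 2059/60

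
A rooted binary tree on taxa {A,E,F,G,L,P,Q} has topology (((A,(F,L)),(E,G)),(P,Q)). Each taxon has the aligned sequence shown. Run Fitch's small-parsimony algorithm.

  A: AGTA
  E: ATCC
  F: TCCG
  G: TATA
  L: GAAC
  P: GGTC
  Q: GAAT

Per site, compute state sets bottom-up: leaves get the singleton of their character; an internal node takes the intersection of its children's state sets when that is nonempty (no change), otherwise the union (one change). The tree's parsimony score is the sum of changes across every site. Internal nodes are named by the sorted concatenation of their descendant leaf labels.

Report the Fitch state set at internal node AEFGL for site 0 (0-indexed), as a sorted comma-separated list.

A,T

FL@0: {T} ∪ {G} = {G,T} (union, +1)
AFL@0: {A} ∪ {G,T} = {A,G,T} (union, +1)
EG@0: {A} ∪ {T} = {A,T} (union, +1)
AEFGL@0: {A,G,T} ∩ {A,T} = {A,T} (intersection, +0)
PQ@0: {G} ∩ {G} = {G} (intersection, +0)
AEFGLPQ@0: {A,T} ∪ {G} = {A,G,T} (union, +1)
FL@1: {C} ∪ {A} = {A,C} (union, +1)
AFL@1: {G} ∪ {A,C} = {A,C,G} (union, +1)
EG@1: {T} ∪ {A} = {A,T} (union, +1)
AEFGL@1: {A,C,G} ∩ {A,T} = {A} (intersection, +0)
PQ@1: {G} ∪ {A} = {A,G} (union, +1)
AEFGLPQ@1: {A} ∩ {A,G} = {A} (intersection, +0)
FL@2: {C} ∪ {A} = {A,C} (union, +1)
AFL@2: {T} ∪ {A,C} = {A,C,T} (union, +1)
EG@2: {C} ∪ {T} = {C,T} (union, +1)
AEFGL@2: {A,C,T} ∩ {C,T} = {C,T} (intersection, +0)
PQ@2: {T} ∪ {A} = {A,T} (union, +1)
AEFGLPQ@2: {C,T} ∩ {A,T} = {T} (intersection, +0)
FL@3: {G} ∪ {C} = {C,G} (union, +1)
AFL@3: {A} ∪ {C,G} = {A,C,G} (union, +1)
EG@3: {C} ∪ {A} = {A,C} (union, +1)
AEFGL@3: {A,C,G} ∩ {A,C} = {A,C} (intersection, +0)
PQ@3: {C} ∪ {T} = {C,T} (union, +1)
AEFGLPQ@3: {A,C} ∩ {C,T} = {C} (intersection, +0)
per-site changes: [4, 4, 4, 4]; total = 16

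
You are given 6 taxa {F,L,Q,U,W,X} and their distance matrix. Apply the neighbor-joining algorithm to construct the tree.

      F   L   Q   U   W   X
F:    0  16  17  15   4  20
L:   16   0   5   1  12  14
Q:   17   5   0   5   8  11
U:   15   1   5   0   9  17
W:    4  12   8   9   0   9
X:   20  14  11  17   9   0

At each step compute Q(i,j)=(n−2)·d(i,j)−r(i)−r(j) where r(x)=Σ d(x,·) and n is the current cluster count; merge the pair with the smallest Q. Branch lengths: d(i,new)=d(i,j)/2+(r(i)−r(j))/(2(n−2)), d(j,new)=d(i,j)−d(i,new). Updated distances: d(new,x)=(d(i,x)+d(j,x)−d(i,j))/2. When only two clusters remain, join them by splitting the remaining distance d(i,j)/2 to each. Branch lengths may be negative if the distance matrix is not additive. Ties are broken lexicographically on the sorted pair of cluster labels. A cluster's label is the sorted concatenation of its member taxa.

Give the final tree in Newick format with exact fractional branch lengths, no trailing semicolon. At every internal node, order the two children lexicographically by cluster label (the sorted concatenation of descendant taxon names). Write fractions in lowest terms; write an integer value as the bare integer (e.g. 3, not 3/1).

(((((F:23/4,W:-7/4):14/3,X:47/6):13/4,Q:5/4):13/4,L:3/8):5/16,U:5/16)

step 1: merge (F,W) at d=4, Q=-98; branch lengths F→23/4, W→-7/4; new cluster FW
  updated: d(FW,L)=12, d(FW,Q)=21/2, d(FW,U)=10, d(FW,X)=25/2
step 2: merge (FW,X) at d=25/2, Q=-62; branch lengths FW→14/3, X→47/6; new cluster FWX
  updated: d(FWX,L)=27/4, d(FWX,Q)=9/2, d(FWX,U)=29/4
step 3: merge (FWX,Q) at d=9/2, Q=-24; branch lengths FWX→13/4, Q→5/4; new cluster FQWX
  updated: d(FQWX,L)=29/8, d(FQWX,U)=31/8
step 4: merge (FQWX,L) at d=29/8, Q=-17/2; branch lengths FQWX→13/4, L→3/8; new cluster FLQWX
  updated: d(FLQWX,U)=5/8
step 5: merge (FLQWX,U) at d=5/8; branch lengths FLQWX→5/16, U→5/16; new cluster FLQUWX
final tree: (((((F:23/4,W:-7/4):14/3,X:47/6):13/4,Q:5/4):13/4,L:3/8):5/16,U:5/16)
total length: 101/4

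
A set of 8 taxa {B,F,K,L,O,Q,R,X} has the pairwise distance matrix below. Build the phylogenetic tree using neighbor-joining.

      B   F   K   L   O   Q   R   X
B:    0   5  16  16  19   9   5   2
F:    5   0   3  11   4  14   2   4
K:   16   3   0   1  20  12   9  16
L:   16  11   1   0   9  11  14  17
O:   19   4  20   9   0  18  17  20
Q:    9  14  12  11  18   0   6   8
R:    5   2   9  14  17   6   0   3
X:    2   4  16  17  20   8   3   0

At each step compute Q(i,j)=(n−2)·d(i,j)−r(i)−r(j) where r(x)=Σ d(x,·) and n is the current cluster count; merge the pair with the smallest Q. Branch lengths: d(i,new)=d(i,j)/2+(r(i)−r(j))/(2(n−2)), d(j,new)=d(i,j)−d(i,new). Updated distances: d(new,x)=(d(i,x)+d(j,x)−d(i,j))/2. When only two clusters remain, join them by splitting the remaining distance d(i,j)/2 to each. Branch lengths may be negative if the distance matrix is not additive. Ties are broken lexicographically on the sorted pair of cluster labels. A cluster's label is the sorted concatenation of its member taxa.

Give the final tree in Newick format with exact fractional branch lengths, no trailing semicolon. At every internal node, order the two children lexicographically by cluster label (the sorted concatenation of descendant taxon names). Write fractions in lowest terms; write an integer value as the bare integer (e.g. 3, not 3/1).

1. join K+L (d=1, Q=-150) ⇒ KL; edges |K|=1/3, |L|=2/3
  updated: d(B,KL)=31/2, d(F,KL)=13/2, d(KL,O)=14, d(KL,Q)=11, d(KL,R)=11, d(KL,X)=16
2. join F+O (d=4, Q=-215/2) ⇒ FO; edges |F|=-73/20, |O|=153/20
  updated: d(B,FO)=10, d(FO,KL)=33/4, d(FO,Q)=14, d(FO,R)=15/2, d(FO,X)=10
3. join FO+KL (d=33/4, Q=-157/2) ⇒ FKLO; edges |FO|=21/8, |KL|=45/8
  updated: d(B,FKLO)=69/8, d(FKLO,Q)=67/8, d(FKLO,R)=41/8, d(FKLO,X)=71/8
4. join B+X (d=2, Q=-81/2) ⇒ BX; edges |B|=35/24, |X|=13/24
  updated: d(BX,FKLO)=31/4, d(BX,Q)=15/2, d(BX,R)=3
5. join BX+R (d=3, Q=-211/8) ⇒ BRX; edges |BX|=81/32, |R|=15/32
  updated: d(BRX,FKLO)=79/16, d(BRX,Q)=21/4
6. join BRX+FKLO (d=79/16, Q=-297/16) ⇒ BFKLORX; edges |BRX|=29/32, |FKLO|=129/32
  updated: d(BFKLORX,Q)=139/32
7. join BFKLORX+Q (d=139/32) ⇒ BFKLOQRX; edges |BFKLORX|=139/64, |Q|=139/64
final tree: ((((B:35/24,X:13/24):81/32,R:15/32):29/32,((F:-73/20,O:153/20):21/8,(K:1/3,L:2/3):45/8):129/32):139/64,Q:139/64)
total length: 881/32

((((B:35/24,X:13/24):81/32,R:15/32):29/32,((F:-73/20,O:153/20):21/8,(K:1/3,L:2/3):45/8):129/32):139/64,Q:139/64)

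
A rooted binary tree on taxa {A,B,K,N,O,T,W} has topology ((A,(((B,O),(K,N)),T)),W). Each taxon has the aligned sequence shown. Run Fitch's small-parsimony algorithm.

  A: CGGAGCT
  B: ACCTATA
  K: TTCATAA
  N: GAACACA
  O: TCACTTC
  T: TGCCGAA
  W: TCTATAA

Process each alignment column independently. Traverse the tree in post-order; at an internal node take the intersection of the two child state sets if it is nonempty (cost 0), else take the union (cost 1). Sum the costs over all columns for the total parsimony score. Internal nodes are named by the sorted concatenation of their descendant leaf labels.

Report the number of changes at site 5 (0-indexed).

site 0, node BO: B={A} ∪ O={T} → {A,T} (+1)
site 0, node KN: K={T} ∪ N={G} → {G,T} (+1)
site 0, node BKNO: BO={A,T} ∩ KN={G,T} → {T} (+0)
site 0, node BKNOT: BKNO={T} ∩ T={T} → {T} (+0)
site 0, node ABKNOT: A={C} ∪ BKNOT={T} → {C,T} (+1)
site 0, node ABKNOTW: ABKNOT={C,T} ∩ W={T} → {T} (+0)
site 1, node BO: B={C} ∩ O={C} → {C} (+0)
site 1, node KN: K={T} ∪ N={A} → {A,T} (+1)
site 1, node BKNO: BO={C} ∪ KN={A,T} → {A,C,T} (+1)
site 1, node BKNOT: BKNO={A,C,T} ∪ T={G} → {A,C,G,T} (+1)
site 1, node ABKNOT: A={G} ∩ BKNOT={A,C,G,T} → {G} (+0)
site 1, node ABKNOTW: ABKNOT={G} ∪ W={C} → {C,G} (+1)
site 2, node BO: B={C} ∪ O={A} → {A,C} (+1)
site 2, node KN: K={C} ∪ N={A} → {A,C} (+1)
site 2, node BKNO: BO={A,C} ∩ KN={A,C} → {A,C} (+0)
site 2, node BKNOT: BKNO={A,C} ∩ T={C} → {C} (+0)
site 2, node ABKNOT: A={G} ∪ BKNOT={C} → {C,G} (+1)
site 2, node ABKNOTW: ABKNOT={C,G} ∪ W={T} → {C,G,T} (+1)
site 3, node BO: B={T} ∪ O={C} → {C,T} (+1)
site 3, node KN: K={A} ∪ N={C} → {A,C} (+1)
site 3, node BKNO: BO={C,T} ∩ KN={A,C} → {C} (+0)
site 3, node BKNOT: BKNO={C} ∩ T={C} → {C} (+0)
site 3, node ABKNOT: A={A} ∪ BKNOT={C} → {A,C} (+1)
site 3, node ABKNOTW: ABKNOT={A,C} ∩ W={A} → {A} (+0)
site 4, node BO: B={A} ∪ O={T} → {A,T} (+1)
site 4, node KN: K={T} ∪ N={A} → {A,T} (+1)
site 4, node BKNO: BO={A,T} ∩ KN={A,T} → {A,T} (+0)
site 4, node BKNOT: BKNO={A,T} ∪ T={G} → {A,G,T} (+1)
site 4, node ABKNOT: A={G} ∩ BKNOT={A,G,T} → {G} (+0)
site 4, node ABKNOTW: ABKNOT={G} ∪ W={T} → {G,T} (+1)
site 5, node BO: B={T} ∩ O={T} → {T} (+0)
site 5, node KN: K={A} ∪ N={C} → {A,C} (+1)
site 5, node BKNO: BO={T} ∪ KN={A,C} → {A,C,T} (+1)
site 5, node BKNOT: BKNO={A,C,T} ∩ T={A} → {A} (+0)
site 5, node ABKNOT: A={C} ∪ BKNOT={A} → {A,C} (+1)
site 5, node ABKNOTW: ABKNOT={A,C} ∩ W={A} → {A} (+0)
site 6, node BO: B={A} ∪ O={C} → {A,C} (+1)
site 6, node KN: K={A} ∩ N={A} → {A} (+0)
site 6, node BKNO: BO={A,C} ∩ KN={A} → {A} (+0)
site 6, node BKNOT: BKNO={A} ∩ T={A} → {A} (+0)
site 6, node ABKNOT: A={T} ∪ BKNOT={A} → {A,T} (+1)
site 6, node ABKNOTW: ABKNOT={A,T} ∩ W={A} → {A} (+0)
per-site changes: [3, 4, 4, 3, 4, 3, 2]; total = 23

3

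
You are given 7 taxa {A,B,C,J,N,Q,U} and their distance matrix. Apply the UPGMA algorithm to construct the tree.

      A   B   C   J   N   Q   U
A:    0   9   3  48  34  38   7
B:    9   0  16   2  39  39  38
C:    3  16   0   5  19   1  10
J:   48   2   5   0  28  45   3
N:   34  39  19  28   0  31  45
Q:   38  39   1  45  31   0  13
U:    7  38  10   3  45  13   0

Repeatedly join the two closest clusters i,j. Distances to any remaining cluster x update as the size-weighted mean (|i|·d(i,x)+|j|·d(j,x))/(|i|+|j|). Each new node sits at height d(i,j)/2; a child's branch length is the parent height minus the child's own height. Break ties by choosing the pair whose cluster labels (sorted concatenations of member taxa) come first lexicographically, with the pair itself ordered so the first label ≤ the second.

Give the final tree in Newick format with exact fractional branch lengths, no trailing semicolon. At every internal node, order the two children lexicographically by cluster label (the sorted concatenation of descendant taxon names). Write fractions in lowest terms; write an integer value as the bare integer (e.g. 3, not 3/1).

((((A:7/2,U:7/2):9/2,(C:1/2,Q:1/2):15/2):75/16,(B:1,J:1):187/16):175/48,N:49/3)

iteration 1: select C,Q (d=1); attach at lengths (1/2, 1/2); label the merged cluster CQ
  updated: d(A,CQ)=41/2, d(B,CQ)=55/2, d(CQ,J)=25, d(CQ,N)=25, d(CQ,U)=23/2
iteration 2: select B,J (d=2); attach at lengths (1, 1); label the merged cluster BJ
  updated: d(A,BJ)=57/2, d(BJ,CQ)=105/4, d(BJ,N)=67/2, d(BJ,U)=41/2
iteration 3: select A,U (d=7); attach at lengths (7/2, 7/2); label the merged cluster AU
  updated: d(AU,BJ)=49/2, d(AU,CQ)=16, d(AU,N)=79/2
iteration 4: select AU,CQ (d=16); attach at lengths (9/2, 15/2); label the merged cluster ACQU
  updated: d(ACQU,BJ)=203/8, d(ACQU,N)=129/4
iteration 5: select ACQU,BJ (d=203/8); attach at lengths (75/16, 187/16); label the merged cluster ABCJQU
  updated: d(ABCJQU,N)=98/3
iteration 6: select ABCJQU,N (d=98/3); attach at lengths (175/48, 49/3); label the merged cluster ABCJNQU
final tree: ((((A:7/2,U:7/2):9/2,(C:1/2,Q:1/2):15/2):75/16,(B:1,J:1):187/16):175/48,N:49/3)
total length: 2801/48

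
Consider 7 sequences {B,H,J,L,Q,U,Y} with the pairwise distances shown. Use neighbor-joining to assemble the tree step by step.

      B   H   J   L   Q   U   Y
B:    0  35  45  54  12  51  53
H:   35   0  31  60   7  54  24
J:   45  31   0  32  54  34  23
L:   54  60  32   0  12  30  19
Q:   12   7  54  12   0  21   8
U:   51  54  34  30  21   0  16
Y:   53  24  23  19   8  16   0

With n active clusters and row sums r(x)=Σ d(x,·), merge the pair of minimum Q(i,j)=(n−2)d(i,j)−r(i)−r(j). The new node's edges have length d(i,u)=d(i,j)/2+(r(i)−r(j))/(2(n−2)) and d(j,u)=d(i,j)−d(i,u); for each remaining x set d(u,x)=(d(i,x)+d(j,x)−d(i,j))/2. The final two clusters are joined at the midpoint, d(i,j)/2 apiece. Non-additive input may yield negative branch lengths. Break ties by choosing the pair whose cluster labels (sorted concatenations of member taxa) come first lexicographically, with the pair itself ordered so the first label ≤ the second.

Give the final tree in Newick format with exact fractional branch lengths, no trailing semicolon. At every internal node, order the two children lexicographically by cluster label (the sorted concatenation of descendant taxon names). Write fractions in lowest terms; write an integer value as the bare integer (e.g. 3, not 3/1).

1. join B+Q (d=12, Q=-304) ⇒ BQ; edges |B|=98/5, |Q|=-38/5
  updated: d(BQ,H)=15, d(BQ,J)=87/2, d(BQ,L)=27, d(BQ,U)=30, d(BQ,Y)=49/2
2. join BQ+H (d=15, Q=-264) ⇒ BHQ; edges |BQ|=2, |H|=13
  updated: d(BHQ,J)=119/4, d(BHQ,L)=36, d(BHQ,U)=69/2, d(BHQ,Y)=67/4
3. join BHQ+J (d=119/4, Q=-293/2) ⇒ BHJQ; edges |BHQ|=175/12, |J|=91/6
  updated: d(BHJQ,L)=153/8, d(BHJQ,U)=155/8, d(BHJQ,Y)=5
4. join BHJQ+Y (d=5, Q=-147/2) ⇒ BHJQY; edges |BHJQ|=27/8, |Y|=13/8
  updated: d(BHJQY,L)=265/16, d(BHJQY,U)=243/16
5. join BHJQY+L (d=265/16, Q=-247/4) ⇒ BHJLQY; edges |BHJQY|=7/8, |L|=251/16
  updated: d(BHJLQY,U)=229/16
6. join BHJLQY+U (d=229/16) ⇒ BHJLQUY; edges |BHJLQY|=229/32, |U|=229/32
final tree: ((((((B:98/5,Q:-38/5):2,H:13):175/12,J:91/6):27/8,Y:13/8):7/8,L:251/16):229/32,U:229/32)
total length: 741/8

((((((B:98/5,Q:-38/5):2,H:13):175/12,J:91/6):27/8,Y:13/8):7/8,L:251/16):229/32,U:229/32)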